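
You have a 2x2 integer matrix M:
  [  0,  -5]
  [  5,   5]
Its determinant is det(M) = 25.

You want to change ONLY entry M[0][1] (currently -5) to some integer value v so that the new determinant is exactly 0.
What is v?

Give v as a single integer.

Answer: 0

Derivation:
det is linear in entry M[0][1]: det = old_det + (v - -5) * C_01
Cofactor C_01 = -5
Want det = 0: 25 + (v - -5) * -5 = 0
  (v - -5) = -25 / -5 = 5
  v = -5 + (5) = 0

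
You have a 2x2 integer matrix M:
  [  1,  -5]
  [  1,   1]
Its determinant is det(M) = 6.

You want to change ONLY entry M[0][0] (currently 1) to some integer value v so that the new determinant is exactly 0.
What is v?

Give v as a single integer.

det is linear in entry M[0][0]: det = old_det + (v - 1) * C_00
Cofactor C_00 = 1
Want det = 0: 6 + (v - 1) * 1 = 0
  (v - 1) = -6 / 1 = -6
  v = 1 + (-6) = -5

Answer: -5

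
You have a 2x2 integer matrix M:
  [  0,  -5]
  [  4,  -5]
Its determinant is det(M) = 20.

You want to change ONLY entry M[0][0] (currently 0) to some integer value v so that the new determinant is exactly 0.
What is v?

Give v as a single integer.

det is linear in entry M[0][0]: det = old_det + (v - 0) * C_00
Cofactor C_00 = -5
Want det = 0: 20 + (v - 0) * -5 = 0
  (v - 0) = -20 / -5 = 4
  v = 0 + (4) = 4

Answer: 4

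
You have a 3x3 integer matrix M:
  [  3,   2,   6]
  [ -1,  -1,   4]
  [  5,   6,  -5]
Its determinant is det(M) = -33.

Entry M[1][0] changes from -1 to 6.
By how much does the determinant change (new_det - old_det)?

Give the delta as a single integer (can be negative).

Answer: 322

Derivation:
Cofactor C_10 = 46
Entry delta = 6 - -1 = 7
Det delta = entry_delta * cofactor = 7 * 46 = 322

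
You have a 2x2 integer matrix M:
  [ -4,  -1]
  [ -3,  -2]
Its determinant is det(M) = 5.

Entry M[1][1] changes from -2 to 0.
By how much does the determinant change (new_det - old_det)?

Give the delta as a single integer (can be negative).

Answer: -8

Derivation:
Cofactor C_11 = -4
Entry delta = 0 - -2 = 2
Det delta = entry_delta * cofactor = 2 * -4 = -8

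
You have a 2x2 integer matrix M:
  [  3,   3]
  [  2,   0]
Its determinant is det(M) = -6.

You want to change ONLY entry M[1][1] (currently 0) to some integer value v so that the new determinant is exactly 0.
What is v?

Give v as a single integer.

det is linear in entry M[1][1]: det = old_det + (v - 0) * C_11
Cofactor C_11 = 3
Want det = 0: -6 + (v - 0) * 3 = 0
  (v - 0) = 6 / 3 = 2
  v = 0 + (2) = 2

Answer: 2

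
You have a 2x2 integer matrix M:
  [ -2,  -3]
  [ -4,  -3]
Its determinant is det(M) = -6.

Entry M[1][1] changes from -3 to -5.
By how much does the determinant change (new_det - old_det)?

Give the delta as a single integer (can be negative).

Cofactor C_11 = -2
Entry delta = -5 - -3 = -2
Det delta = entry_delta * cofactor = -2 * -2 = 4

Answer: 4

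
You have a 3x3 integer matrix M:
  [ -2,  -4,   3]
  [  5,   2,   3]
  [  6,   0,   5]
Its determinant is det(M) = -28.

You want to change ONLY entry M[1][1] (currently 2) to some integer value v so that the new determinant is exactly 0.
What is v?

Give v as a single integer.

Answer: 1

Derivation:
det is linear in entry M[1][1]: det = old_det + (v - 2) * C_11
Cofactor C_11 = -28
Want det = 0: -28 + (v - 2) * -28 = 0
  (v - 2) = 28 / -28 = -1
  v = 2 + (-1) = 1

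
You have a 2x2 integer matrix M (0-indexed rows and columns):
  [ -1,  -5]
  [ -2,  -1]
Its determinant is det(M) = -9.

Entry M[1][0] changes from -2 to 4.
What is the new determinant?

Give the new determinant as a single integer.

Answer: 21

Derivation:
det is linear in row 1: changing M[1][0] by delta changes det by delta * cofactor(1,0).
Cofactor C_10 = (-1)^(1+0) * minor(1,0) = 5
Entry delta = 4 - -2 = 6
Det delta = 6 * 5 = 30
New det = -9 + 30 = 21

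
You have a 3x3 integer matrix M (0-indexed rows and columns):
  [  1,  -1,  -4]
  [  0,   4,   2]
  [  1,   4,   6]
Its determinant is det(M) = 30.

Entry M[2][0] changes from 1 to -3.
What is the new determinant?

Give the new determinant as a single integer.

det is linear in row 2: changing M[2][0] by delta changes det by delta * cofactor(2,0).
Cofactor C_20 = (-1)^(2+0) * minor(2,0) = 14
Entry delta = -3 - 1 = -4
Det delta = -4 * 14 = -56
New det = 30 + -56 = -26

Answer: -26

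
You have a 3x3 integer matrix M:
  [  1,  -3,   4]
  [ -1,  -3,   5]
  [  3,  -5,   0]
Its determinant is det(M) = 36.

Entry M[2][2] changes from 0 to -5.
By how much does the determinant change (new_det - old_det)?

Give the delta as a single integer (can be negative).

Answer: 30

Derivation:
Cofactor C_22 = -6
Entry delta = -5 - 0 = -5
Det delta = entry_delta * cofactor = -5 * -6 = 30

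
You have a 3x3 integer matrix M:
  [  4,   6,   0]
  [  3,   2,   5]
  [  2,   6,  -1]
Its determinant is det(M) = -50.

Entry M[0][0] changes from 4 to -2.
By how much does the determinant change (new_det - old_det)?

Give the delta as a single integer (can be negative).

Answer: 192

Derivation:
Cofactor C_00 = -32
Entry delta = -2 - 4 = -6
Det delta = entry_delta * cofactor = -6 * -32 = 192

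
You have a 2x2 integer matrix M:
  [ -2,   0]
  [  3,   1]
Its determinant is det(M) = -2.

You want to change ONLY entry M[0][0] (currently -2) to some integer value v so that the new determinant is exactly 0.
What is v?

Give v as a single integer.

Answer: 0

Derivation:
det is linear in entry M[0][0]: det = old_det + (v - -2) * C_00
Cofactor C_00 = 1
Want det = 0: -2 + (v - -2) * 1 = 0
  (v - -2) = 2 / 1 = 2
  v = -2 + (2) = 0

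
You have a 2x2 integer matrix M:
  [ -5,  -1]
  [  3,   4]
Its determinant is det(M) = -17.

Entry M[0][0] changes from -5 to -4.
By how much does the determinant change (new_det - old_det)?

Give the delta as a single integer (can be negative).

Answer: 4

Derivation:
Cofactor C_00 = 4
Entry delta = -4 - -5 = 1
Det delta = entry_delta * cofactor = 1 * 4 = 4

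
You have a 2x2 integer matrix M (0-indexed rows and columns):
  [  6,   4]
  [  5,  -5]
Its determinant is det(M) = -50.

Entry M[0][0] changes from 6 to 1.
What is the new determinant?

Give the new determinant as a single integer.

Answer: -25

Derivation:
det is linear in row 0: changing M[0][0] by delta changes det by delta * cofactor(0,0).
Cofactor C_00 = (-1)^(0+0) * minor(0,0) = -5
Entry delta = 1 - 6 = -5
Det delta = -5 * -5 = 25
New det = -50 + 25 = -25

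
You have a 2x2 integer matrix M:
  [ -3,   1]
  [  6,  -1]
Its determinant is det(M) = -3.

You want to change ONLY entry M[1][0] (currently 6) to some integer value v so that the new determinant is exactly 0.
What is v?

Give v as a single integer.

Answer: 3

Derivation:
det is linear in entry M[1][0]: det = old_det + (v - 6) * C_10
Cofactor C_10 = -1
Want det = 0: -3 + (v - 6) * -1 = 0
  (v - 6) = 3 / -1 = -3
  v = 6 + (-3) = 3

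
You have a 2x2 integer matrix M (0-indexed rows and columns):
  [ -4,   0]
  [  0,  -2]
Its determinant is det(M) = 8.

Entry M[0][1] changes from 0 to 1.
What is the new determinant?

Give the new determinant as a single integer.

Answer: 8

Derivation:
det is linear in row 0: changing M[0][1] by delta changes det by delta * cofactor(0,1).
Cofactor C_01 = (-1)^(0+1) * minor(0,1) = 0
Entry delta = 1 - 0 = 1
Det delta = 1 * 0 = 0
New det = 8 + 0 = 8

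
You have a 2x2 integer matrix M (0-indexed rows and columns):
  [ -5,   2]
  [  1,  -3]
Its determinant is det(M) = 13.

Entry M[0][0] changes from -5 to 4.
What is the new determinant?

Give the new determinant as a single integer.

det is linear in row 0: changing M[0][0] by delta changes det by delta * cofactor(0,0).
Cofactor C_00 = (-1)^(0+0) * minor(0,0) = -3
Entry delta = 4 - -5 = 9
Det delta = 9 * -3 = -27
New det = 13 + -27 = -14

Answer: -14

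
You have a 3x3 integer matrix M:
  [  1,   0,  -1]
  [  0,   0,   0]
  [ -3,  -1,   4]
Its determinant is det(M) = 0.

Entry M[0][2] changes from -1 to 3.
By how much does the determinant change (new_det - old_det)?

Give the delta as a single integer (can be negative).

Answer: 0

Derivation:
Cofactor C_02 = 0
Entry delta = 3 - -1 = 4
Det delta = entry_delta * cofactor = 4 * 0 = 0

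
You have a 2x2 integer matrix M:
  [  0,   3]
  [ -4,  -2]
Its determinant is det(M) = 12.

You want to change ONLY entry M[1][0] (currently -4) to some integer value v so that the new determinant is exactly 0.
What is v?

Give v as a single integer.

det is linear in entry M[1][0]: det = old_det + (v - -4) * C_10
Cofactor C_10 = -3
Want det = 0: 12 + (v - -4) * -3 = 0
  (v - -4) = -12 / -3 = 4
  v = -4 + (4) = 0

Answer: 0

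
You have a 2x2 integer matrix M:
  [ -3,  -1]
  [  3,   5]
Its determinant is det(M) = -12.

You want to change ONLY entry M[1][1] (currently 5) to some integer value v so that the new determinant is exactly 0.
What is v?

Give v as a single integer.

det is linear in entry M[1][1]: det = old_det + (v - 5) * C_11
Cofactor C_11 = -3
Want det = 0: -12 + (v - 5) * -3 = 0
  (v - 5) = 12 / -3 = -4
  v = 5 + (-4) = 1

Answer: 1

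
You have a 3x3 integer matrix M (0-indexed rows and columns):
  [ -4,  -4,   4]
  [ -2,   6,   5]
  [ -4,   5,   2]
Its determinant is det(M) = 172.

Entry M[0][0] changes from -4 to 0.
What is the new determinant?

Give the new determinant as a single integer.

Answer: 120

Derivation:
det is linear in row 0: changing M[0][0] by delta changes det by delta * cofactor(0,0).
Cofactor C_00 = (-1)^(0+0) * minor(0,0) = -13
Entry delta = 0 - -4 = 4
Det delta = 4 * -13 = -52
New det = 172 + -52 = 120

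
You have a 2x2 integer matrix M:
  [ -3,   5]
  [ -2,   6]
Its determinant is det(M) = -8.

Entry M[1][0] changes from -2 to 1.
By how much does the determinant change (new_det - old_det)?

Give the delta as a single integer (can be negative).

Answer: -15

Derivation:
Cofactor C_10 = -5
Entry delta = 1 - -2 = 3
Det delta = entry_delta * cofactor = 3 * -5 = -15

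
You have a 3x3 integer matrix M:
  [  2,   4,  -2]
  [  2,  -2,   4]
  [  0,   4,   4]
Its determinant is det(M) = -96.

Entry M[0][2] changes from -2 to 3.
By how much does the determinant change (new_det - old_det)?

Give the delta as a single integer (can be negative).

Cofactor C_02 = 8
Entry delta = 3 - -2 = 5
Det delta = entry_delta * cofactor = 5 * 8 = 40

Answer: 40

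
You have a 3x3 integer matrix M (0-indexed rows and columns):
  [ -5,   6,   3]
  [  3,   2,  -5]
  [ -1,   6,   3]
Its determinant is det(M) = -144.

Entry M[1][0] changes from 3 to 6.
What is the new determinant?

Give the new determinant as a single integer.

Answer: -144

Derivation:
det is linear in row 1: changing M[1][0] by delta changes det by delta * cofactor(1,0).
Cofactor C_10 = (-1)^(1+0) * minor(1,0) = 0
Entry delta = 6 - 3 = 3
Det delta = 3 * 0 = 0
New det = -144 + 0 = -144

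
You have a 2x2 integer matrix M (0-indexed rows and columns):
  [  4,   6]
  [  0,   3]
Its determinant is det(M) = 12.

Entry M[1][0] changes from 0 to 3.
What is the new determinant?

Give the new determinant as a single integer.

det is linear in row 1: changing M[1][0] by delta changes det by delta * cofactor(1,0).
Cofactor C_10 = (-1)^(1+0) * minor(1,0) = -6
Entry delta = 3 - 0 = 3
Det delta = 3 * -6 = -18
New det = 12 + -18 = -6

Answer: -6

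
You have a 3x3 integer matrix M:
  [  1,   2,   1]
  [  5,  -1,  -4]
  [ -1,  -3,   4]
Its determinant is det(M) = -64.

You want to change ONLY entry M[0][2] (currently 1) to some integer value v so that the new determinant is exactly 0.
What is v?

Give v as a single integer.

det is linear in entry M[0][2]: det = old_det + (v - 1) * C_02
Cofactor C_02 = -16
Want det = 0: -64 + (v - 1) * -16 = 0
  (v - 1) = 64 / -16 = -4
  v = 1 + (-4) = -3

Answer: -3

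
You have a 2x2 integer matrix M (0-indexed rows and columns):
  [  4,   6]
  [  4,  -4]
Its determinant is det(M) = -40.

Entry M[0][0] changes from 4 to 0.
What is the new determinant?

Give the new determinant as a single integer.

det is linear in row 0: changing M[0][0] by delta changes det by delta * cofactor(0,0).
Cofactor C_00 = (-1)^(0+0) * minor(0,0) = -4
Entry delta = 0 - 4 = -4
Det delta = -4 * -4 = 16
New det = -40 + 16 = -24

Answer: -24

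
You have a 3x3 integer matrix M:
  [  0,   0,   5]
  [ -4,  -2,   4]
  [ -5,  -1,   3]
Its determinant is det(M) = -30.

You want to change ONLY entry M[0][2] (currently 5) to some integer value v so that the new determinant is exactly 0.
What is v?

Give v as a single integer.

det is linear in entry M[0][2]: det = old_det + (v - 5) * C_02
Cofactor C_02 = -6
Want det = 0: -30 + (v - 5) * -6 = 0
  (v - 5) = 30 / -6 = -5
  v = 5 + (-5) = 0

Answer: 0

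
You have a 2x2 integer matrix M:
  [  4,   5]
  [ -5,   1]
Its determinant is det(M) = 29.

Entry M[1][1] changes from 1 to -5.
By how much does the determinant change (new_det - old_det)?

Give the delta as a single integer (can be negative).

Answer: -24

Derivation:
Cofactor C_11 = 4
Entry delta = -5 - 1 = -6
Det delta = entry_delta * cofactor = -6 * 4 = -24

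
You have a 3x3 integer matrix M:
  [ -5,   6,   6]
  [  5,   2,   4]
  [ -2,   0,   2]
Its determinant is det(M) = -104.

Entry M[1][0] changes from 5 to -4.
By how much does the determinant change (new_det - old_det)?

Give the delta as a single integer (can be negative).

Answer: 108

Derivation:
Cofactor C_10 = -12
Entry delta = -4 - 5 = -9
Det delta = entry_delta * cofactor = -9 * -12 = 108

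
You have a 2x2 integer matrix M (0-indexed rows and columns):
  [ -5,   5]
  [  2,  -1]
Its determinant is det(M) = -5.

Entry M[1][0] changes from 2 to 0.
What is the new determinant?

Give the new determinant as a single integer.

Answer: 5

Derivation:
det is linear in row 1: changing M[1][0] by delta changes det by delta * cofactor(1,0).
Cofactor C_10 = (-1)^(1+0) * minor(1,0) = -5
Entry delta = 0 - 2 = -2
Det delta = -2 * -5 = 10
New det = -5 + 10 = 5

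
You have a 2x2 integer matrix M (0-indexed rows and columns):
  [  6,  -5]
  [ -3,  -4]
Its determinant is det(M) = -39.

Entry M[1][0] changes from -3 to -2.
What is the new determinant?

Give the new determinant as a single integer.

Answer: -34

Derivation:
det is linear in row 1: changing M[1][0] by delta changes det by delta * cofactor(1,0).
Cofactor C_10 = (-1)^(1+0) * minor(1,0) = 5
Entry delta = -2 - -3 = 1
Det delta = 1 * 5 = 5
New det = -39 + 5 = -34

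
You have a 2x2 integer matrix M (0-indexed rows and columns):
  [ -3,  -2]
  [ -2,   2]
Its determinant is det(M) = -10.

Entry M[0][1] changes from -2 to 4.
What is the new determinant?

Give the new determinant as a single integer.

det is linear in row 0: changing M[0][1] by delta changes det by delta * cofactor(0,1).
Cofactor C_01 = (-1)^(0+1) * minor(0,1) = 2
Entry delta = 4 - -2 = 6
Det delta = 6 * 2 = 12
New det = -10 + 12 = 2

Answer: 2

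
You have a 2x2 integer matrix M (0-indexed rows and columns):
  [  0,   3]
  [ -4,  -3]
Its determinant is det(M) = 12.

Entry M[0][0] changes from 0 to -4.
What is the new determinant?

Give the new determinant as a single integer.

det is linear in row 0: changing M[0][0] by delta changes det by delta * cofactor(0,0).
Cofactor C_00 = (-1)^(0+0) * minor(0,0) = -3
Entry delta = -4 - 0 = -4
Det delta = -4 * -3 = 12
New det = 12 + 12 = 24

Answer: 24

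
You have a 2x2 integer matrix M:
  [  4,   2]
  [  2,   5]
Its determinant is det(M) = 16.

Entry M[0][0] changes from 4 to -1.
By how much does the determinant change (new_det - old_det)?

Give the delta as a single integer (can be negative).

Answer: -25

Derivation:
Cofactor C_00 = 5
Entry delta = -1 - 4 = -5
Det delta = entry_delta * cofactor = -5 * 5 = -25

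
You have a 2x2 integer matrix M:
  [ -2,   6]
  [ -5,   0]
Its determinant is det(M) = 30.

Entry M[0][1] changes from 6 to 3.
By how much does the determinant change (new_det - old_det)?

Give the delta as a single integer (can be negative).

Answer: -15

Derivation:
Cofactor C_01 = 5
Entry delta = 3 - 6 = -3
Det delta = entry_delta * cofactor = -3 * 5 = -15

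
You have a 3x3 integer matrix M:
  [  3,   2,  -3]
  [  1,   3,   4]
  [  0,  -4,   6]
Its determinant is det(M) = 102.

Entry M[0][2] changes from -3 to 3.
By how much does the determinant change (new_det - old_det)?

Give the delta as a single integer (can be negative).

Cofactor C_02 = -4
Entry delta = 3 - -3 = 6
Det delta = entry_delta * cofactor = 6 * -4 = -24

Answer: -24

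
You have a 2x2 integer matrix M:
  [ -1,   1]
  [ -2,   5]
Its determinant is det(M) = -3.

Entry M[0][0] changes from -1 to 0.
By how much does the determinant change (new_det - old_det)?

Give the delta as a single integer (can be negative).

Cofactor C_00 = 5
Entry delta = 0 - -1 = 1
Det delta = entry_delta * cofactor = 1 * 5 = 5

Answer: 5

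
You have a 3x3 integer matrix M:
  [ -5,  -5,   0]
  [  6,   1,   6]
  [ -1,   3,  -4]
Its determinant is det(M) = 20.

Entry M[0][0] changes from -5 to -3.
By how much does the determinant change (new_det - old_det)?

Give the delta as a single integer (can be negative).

Cofactor C_00 = -22
Entry delta = -3 - -5 = 2
Det delta = entry_delta * cofactor = 2 * -22 = -44

Answer: -44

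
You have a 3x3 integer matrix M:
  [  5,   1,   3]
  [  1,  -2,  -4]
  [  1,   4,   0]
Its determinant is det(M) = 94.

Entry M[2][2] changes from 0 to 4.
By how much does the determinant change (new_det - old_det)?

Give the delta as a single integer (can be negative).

Cofactor C_22 = -11
Entry delta = 4 - 0 = 4
Det delta = entry_delta * cofactor = 4 * -11 = -44

Answer: -44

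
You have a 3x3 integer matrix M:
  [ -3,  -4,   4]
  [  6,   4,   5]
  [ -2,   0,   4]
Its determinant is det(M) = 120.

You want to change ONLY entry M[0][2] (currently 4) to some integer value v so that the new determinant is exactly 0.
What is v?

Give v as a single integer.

det is linear in entry M[0][2]: det = old_det + (v - 4) * C_02
Cofactor C_02 = 8
Want det = 0: 120 + (v - 4) * 8 = 0
  (v - 4) = -120 / 8 = -15
  v = 4 + (-15) = -11

Answer: -11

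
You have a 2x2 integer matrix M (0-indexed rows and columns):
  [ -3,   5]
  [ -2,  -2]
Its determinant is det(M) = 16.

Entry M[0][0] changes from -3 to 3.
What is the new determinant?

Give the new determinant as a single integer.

Answer: 4

Derivation:
det is linear in row 0: changing M[0][0] by delta changes det by delta * cofactor(0,0).
Cofactor C_00 = (-1)^(0+0) * minor(0,0) = -2
Entry delta = 3 - -3 = 6
Det delta = 6 * -2 = -12
New det = 16 + -12 = 4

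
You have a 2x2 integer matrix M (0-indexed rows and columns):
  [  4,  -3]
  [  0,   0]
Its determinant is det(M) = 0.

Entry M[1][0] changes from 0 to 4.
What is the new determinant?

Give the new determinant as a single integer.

det is linear in row 1: changing M[1][0] by delta changes det by delta * cofactor(1,0).
Cofactor C_10 = (-1)^(1+0) * minor(1,0) = 3
Entry delta = 4 - 0 = 4
Det delta = 4 * 3 = 12
New det = 0 + 12 = 12

Answer: 12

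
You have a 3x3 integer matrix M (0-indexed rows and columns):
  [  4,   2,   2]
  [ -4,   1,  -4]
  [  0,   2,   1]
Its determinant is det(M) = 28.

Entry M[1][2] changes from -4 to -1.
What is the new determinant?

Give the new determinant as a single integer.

Answer: 4

Derivation:
det is linear in row 1: changing M[1][2] by delta changes det by delta * cofactor(1,2).
Cofactor C_12 = (-1)^(1+2) * minor(1,2) = -8
Entry delta = -1 - -4 = 3
Det delta = 3 * -8 = -24
New det = 28 + -24 = 4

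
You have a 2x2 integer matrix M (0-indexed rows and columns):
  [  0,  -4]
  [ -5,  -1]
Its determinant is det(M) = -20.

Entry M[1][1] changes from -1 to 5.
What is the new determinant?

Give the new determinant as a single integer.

Answer: -20

Derivation:
det is linear in row 1: changing M[1][1] by delta changes det by delta * cofactor(1,1).
Cofactor C_11 = (-1)^(1+1) * minor(1,1) = 0
Entry delta = 5 - -1 = 6
Det delta = 6 * 0 = 0
New det = -20 + 0 = -20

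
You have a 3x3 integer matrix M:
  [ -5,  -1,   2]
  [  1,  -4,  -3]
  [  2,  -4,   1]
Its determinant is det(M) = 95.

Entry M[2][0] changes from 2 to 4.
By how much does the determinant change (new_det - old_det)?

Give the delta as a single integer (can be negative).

Cofactor C_20 = 11
Entry delta = 4 - 2 = 2
Det delta = entry_delta * cofactor = 2 * 11 = 22

Answer: 22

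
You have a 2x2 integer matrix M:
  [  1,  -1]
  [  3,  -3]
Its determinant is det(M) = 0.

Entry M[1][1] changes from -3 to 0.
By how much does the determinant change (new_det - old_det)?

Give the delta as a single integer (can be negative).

Cofactor C_11 = 1
Entry delta = 0 - -3 = 3
Det delta = entry_delta * cofactor = 3 * 1 = 3

Answer: 3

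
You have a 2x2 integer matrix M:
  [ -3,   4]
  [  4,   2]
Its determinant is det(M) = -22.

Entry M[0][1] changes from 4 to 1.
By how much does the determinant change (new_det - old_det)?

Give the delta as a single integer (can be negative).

Cofactor C_01 = -4
Entry delta = 1 - 4 = -3
Det delta = entry_delta * cofactor = -3 * -4 = 12

Answer: 12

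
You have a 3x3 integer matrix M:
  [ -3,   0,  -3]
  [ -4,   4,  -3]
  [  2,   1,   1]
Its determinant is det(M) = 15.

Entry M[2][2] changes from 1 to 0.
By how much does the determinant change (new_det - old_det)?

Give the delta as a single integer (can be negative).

Answer: 12

Derivation:
Cofactor C_22 = -12
Entry delta = 0 - 1 = -1
Det delta = entry_delta * cofactor = -1 * -12 = 12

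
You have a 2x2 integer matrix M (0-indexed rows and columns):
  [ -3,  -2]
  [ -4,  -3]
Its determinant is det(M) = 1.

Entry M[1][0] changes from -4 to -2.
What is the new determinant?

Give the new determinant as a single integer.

det is linear in row 1: changing M[1][0] by delta changes det by delta * cofactor(1,0).
Cofactor C_10 = (-1)^(1+0) * minor(1,0) = 2
Entry delta = -2 - -4 = 2
Det delta = 2 * 2 = 4
New det = 1 + 4 = 5

Answer: 5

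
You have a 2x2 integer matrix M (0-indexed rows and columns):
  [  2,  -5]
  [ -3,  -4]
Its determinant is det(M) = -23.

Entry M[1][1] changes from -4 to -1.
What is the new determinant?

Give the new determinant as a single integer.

det is linear in row 1: changing M[1][1] by delta changes det by delta * cofactor(1,1).
Cofactor C_11 = (-1)^(1+1) * minor(1,1) = 2
Entry delta = -1 - -4 = 3
Det delta = 3 * 2 = 6
New det = -23 + 6 = -17

Answer: -17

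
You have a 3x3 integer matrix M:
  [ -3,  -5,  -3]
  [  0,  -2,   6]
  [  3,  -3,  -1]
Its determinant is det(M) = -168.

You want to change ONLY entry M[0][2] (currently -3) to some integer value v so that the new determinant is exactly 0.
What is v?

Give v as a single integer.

Answer: 25

Derivation:
det is linear in entry M[0][2]: det = old_det + (v - -3) * C_02
Cofactor C_02 = 6
Want det = 0: -168 + (v - -3) * 6 = 0
  (v - -3) = 168 / 6 = 28
  v = -3 + (28) = 25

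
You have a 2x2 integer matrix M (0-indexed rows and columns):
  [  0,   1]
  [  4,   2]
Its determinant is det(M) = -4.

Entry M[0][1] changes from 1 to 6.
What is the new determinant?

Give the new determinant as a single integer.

det is linear in row 0: changing M[0][1] by delta changes det by delta * cofactor(0,1).
Cofactor C_01 = (-1)^(0+1) * minor(0,1) = -4
Entry delta = 6 - 1 = 5
Det delta = 5 * -4 = -20
New det = -4 + -20 = -24

Answer: -24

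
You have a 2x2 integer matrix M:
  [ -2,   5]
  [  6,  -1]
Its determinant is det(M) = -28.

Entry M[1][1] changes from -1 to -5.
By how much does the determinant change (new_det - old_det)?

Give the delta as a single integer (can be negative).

Cofactor C_11 = -2
Entry delta = -5 - -1 = -4
Det delta = entry_delta * cofactor = -4 * -2 = 8

Answer: 8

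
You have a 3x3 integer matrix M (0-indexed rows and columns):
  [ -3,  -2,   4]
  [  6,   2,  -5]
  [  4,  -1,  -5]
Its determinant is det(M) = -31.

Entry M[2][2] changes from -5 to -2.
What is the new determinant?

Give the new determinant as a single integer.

Answer: -13

Derivation:
det is linear in row 2: changing M[2][2] by delta changes det by delta * cofactor(2,2).
Cofactor C_22 = (-1)^(2+2) * minor(2,2) = 6
Entry delta = -2 - -5 = 3
Det delta = 3 * 6 = 18
New det = -31 + 18 = -13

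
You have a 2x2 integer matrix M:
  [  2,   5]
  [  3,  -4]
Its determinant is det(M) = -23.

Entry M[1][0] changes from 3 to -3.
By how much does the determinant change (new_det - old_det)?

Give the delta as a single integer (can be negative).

Cofactor C_10 = -5
Entry delta = -3 - 3 = -6
Det delta = entry_delta * cofactor = -6 * -5 = 30

Answer: 30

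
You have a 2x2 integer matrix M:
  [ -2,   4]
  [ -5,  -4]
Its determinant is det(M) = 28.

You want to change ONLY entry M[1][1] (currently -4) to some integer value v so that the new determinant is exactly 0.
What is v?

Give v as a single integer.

det is linear in entry M[1][1]: det = old_det + (v - -4) * C_11
Cofactor C_11 = -2
Want det = 0: 28 + (v - -4) * -2 = 0
  (v - -4) = -28 / -2 = 14
  v = -4 + (14) = 10

Answer: 10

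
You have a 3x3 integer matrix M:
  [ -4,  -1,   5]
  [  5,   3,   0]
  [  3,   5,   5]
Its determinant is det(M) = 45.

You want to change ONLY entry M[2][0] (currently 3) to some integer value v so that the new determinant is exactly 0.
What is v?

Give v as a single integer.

Answer: 6

Derivation:
det is linear in entry M[2][0]: det = old_det + (v - 3) * C_20
Cofactor C_20 = -15
Want det = 0: 45 + (v - 3) * -15 = 0
  (v - 3) = -45 / -15 = 3
  v = 3 + (3) = 6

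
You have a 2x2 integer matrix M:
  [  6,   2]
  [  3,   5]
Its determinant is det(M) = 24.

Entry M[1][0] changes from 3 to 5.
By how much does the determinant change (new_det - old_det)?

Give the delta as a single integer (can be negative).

Cofactor C_10 = -2
Entry delta = 5 - 3 = 2
Det delta = entry_delta * cofactor = 2 * -2 = -4

Answer: -4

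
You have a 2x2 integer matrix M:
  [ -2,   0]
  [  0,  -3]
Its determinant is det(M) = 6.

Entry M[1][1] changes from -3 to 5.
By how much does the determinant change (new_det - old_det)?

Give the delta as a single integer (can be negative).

Cofactor C_11 = -2
Entry delta = 5 - -3 = 8
Det delta = entry_delta * cofactor = 8 * -2 = -16

Answer: -16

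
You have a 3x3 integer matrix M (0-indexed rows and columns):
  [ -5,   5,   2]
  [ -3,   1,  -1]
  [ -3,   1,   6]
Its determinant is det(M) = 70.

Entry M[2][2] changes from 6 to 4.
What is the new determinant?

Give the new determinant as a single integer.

Answer: 50

Derivation:
det is linear in row 2: changing M[2][2] by delta changes det by delta * cofactor(2,2).
Cofactor C_22 = (-1)^(2+2) * minor(2,2) = 10
Entry delta = 4 - 6 = -2
Det delta = -2 * 10 = -20
New det = 70 + -20 = 50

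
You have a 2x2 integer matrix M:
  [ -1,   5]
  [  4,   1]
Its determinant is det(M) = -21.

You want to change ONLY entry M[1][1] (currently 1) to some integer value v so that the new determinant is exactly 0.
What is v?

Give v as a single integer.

det is linear in entry M[1][1]: det = old_det + (v - 1) * C_11
Cofactor C_11 = -1
Want det = 0: -21 + (v - 1) * -1 = 0
  (v - 1) = 21 / -1 = -21
  v = 1 + (-21) = -20

Answer: -20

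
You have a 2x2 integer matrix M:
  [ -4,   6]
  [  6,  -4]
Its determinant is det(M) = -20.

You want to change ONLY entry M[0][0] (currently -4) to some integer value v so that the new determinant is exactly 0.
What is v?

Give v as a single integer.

det is linear in entry M[0][0]: det = old_det + (v - -4) * C_00
Cofactor C_00 = -4
Want det = 0: -20 + (v - -4) * -4 = 0
  (v - -4) = 20 / -4 = -5
  v = -4 + (-5) = -9

Answer: -9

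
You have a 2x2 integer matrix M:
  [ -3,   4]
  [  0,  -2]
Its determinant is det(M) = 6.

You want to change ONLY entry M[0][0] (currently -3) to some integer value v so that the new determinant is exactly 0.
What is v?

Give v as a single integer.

det is linear in entry M[0][0]: det = old_det + (v - -3) * C_00
Cofactor C_00 = -2
Want det = 0: 6 + (v - -3) * -2 = 0
  (v - -3) = -6 / -2 = 3
  v = -3 + (3) = 0

Answer: 0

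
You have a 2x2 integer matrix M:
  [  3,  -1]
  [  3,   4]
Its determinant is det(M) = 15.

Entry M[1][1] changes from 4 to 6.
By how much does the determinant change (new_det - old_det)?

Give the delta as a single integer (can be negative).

Cofactor C_11 = 3
Entry delta = 6 - 4 = 2
Det delta = entry_delta * cofactor = 2 * 3 = 6

Answer: 6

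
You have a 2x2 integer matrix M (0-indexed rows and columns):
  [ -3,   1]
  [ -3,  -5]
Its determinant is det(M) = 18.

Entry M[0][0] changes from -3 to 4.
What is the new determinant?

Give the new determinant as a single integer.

Answer: -17

Derivation:
det is linear in row 0: changing M[0][0] by delta changes det by delta * cofactor(0,0).
Cofactor C_00 = (-1)^(0+0) * minor(0,0) = -5
Entry delta = 4 - -3 = 7
Det delta = 7 * -5 = -35
New det = 18 + -35 = -17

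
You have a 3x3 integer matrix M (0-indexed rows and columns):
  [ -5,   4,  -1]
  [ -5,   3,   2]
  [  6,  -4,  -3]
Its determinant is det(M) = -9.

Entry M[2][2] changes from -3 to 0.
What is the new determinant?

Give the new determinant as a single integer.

det is linear in row 2: changing M[2][2] by delta changes det by delta * cofactor(2,2).
Cofactor C_22 = (-1)^(2+2) * minor(2,2) = 5
Entry delta = 0 - -3 = 3
Det delta = 3 * 5 = 15
New det = -9 + 15 = 6

Answer: 6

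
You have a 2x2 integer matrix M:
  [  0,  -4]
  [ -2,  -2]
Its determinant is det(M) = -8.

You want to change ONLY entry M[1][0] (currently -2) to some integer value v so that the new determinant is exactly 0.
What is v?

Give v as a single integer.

det is linear in entry M[1][0]: det = old_det + (v - -2) * C_10
Cofactor C_10 = 4
Want det = 0: -8 + (v - -2) * 4 = 0
  (v - -2) = 8 / 4 = 2
  v = -2 + (2) = 0

Answer: 0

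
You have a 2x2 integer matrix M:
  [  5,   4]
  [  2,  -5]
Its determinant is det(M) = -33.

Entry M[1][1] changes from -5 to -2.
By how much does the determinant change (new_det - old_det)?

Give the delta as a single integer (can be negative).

Cofactor C_11 = 5
Entry delta = -2 - -5 = 3
Det delta = entry_delta * cofactor = 3 * 5 = 15

Answer: 15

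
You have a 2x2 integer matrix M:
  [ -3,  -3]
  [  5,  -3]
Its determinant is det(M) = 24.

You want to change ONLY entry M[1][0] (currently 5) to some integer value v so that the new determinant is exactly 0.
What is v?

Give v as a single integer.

det is linear in entry M[1][0]: det = old_det + (v - 5) * C_10
Cofactor C_10 = 3
Want det = 0: 24 + (v - 5) * 3 = 0
  (v - 5) = -24 / 3 = -8
  v = 5 + (-8) = -3

Answer: -3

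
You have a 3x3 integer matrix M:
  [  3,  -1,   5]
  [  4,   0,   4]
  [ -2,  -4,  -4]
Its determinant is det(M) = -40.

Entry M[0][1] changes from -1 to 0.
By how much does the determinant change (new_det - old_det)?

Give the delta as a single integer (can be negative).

Answer: 8

Derivation:
Cofactor C_01 = 8
Entry delta = 0 - -1 = 1
Det delta = entry_delta * cofactor = 1 * 8 = 8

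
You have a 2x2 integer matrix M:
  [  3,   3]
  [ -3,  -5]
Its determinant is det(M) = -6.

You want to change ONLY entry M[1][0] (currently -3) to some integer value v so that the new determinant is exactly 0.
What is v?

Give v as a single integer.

Answer: -5

Derivation:
det is linear in entry M[1][0]: det = old_det + (v - -3) * C_10
Cofactor C_10 = -3
Want det = 0: -6 + (v - -3) * -3 = 0
  (v - -3) = 6 / -3 = -2
  v = -3 + (-2) = -5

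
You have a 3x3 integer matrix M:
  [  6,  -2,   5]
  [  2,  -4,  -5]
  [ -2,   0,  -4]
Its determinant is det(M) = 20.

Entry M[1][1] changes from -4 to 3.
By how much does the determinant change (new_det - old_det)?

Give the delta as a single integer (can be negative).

Cofactor C_11 = -14
Entry delta = 3 - -4 = 7
Det delta = entry_delta * cofactor = 7 * -14 = -98

Answer: -98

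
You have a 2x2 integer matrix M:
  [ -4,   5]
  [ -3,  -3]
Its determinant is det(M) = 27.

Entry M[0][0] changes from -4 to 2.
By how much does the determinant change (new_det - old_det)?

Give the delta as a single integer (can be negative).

Answer: -18

Derivation:
Cofactor C_00 = -3
Entry delta = 2 - -4 = 6
Det delta = entry_delta * cofactor = 6 * -3 = -18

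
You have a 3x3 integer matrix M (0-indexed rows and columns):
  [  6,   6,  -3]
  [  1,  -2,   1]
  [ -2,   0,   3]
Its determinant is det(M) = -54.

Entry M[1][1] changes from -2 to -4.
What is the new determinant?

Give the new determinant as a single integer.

Answer: -78

Derivation:
det is linear in row 1: changing M[1][1] by delta changes det by delta * cofactor(1,1).
Cofactor C_11 = (-1)^(1+1) * minor(1,1) = 12
Entry delta = -4 - -2 = -2
Det delta = -2 * 12 = -24
New det = -54 + -24 = -78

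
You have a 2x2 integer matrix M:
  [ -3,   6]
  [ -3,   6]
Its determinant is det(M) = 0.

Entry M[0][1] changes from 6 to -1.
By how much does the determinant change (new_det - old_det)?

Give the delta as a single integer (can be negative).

Answer: -21

Derivation:
Cofactor C_01 = 3
Entry delta = -1 - 6 = -7
Det delta = entry_delta * cofactor = -7 * 3 = -21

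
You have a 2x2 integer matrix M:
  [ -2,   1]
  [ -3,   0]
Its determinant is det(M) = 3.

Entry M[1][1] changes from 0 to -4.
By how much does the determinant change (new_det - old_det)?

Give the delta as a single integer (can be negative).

Answer: 8

Derivation:
Cofactor C_11 = -2
Entry delta = -4 - 0 = -4
Det delta = entry_delta * cofactor = -4 * -2 = 8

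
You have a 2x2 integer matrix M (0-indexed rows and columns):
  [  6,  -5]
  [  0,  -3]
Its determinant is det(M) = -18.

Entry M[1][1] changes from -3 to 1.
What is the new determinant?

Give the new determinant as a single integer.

det is linear in row 1: changing M[1][1] by delta changes det by delta * cofactor(1,1).
Cofactor C_11 = (-1)^(1+1) * minor(1,1) = 6
Entry delta = 1 - -3 = 4
Det delta = 4 * 6 = 24
New det = -18 + 24 = 6

Answer: 6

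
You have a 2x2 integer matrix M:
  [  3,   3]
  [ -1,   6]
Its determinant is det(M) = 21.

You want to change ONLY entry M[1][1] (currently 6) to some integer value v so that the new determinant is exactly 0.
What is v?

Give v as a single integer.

det is linear in entry M[1][1]: det = old_det + (v - 6) * C_11
Cofactor C_11 = 3
Want det = 0: 21 + (v - 6) * 3 = 0
  (v - 6) = -21 / 3 = -7
  v = 6 + (-7) = -1

Answer: -1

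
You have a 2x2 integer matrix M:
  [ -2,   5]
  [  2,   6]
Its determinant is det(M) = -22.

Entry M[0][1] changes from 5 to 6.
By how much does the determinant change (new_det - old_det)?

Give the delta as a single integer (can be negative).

Answer: -2

Derivation:
Cofactor C_01 = -2
Entry delta = 6 - 5 = 1
Det delta = entry_delta * cofactor = 1 * -2 = -2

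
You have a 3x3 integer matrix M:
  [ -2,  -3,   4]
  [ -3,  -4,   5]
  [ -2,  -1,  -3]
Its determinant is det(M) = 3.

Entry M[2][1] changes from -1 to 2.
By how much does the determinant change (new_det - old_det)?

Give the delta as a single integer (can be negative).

Cofactor C_21 = -2
Entry delta = 2 - -1 = 3
Det delta = entry_delta * cofactor = 3 * -2 = -6

Answer: -6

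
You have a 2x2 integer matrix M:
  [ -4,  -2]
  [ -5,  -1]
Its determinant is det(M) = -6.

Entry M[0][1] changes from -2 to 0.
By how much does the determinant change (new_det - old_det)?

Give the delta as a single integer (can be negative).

Answer: 10

Derivation:
Cofactor C_01 = 5
Entry delta = 0 - -2 = 2
Det delta = entry_delta * cofactor = 2 * 5 = 10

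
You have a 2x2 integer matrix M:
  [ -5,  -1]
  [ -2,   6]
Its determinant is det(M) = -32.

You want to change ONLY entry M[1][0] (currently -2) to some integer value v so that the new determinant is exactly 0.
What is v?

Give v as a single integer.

det is linear in entry M[1][0]: det = old_det + (v - -2) * C_10
Cofactor C_10 = 1
Want det = 0: -32 + (v - -2) * 1 = 0
  (v - -2) = 32 / 1 = 32
  v = -2 + (32) = 30

Answer: 30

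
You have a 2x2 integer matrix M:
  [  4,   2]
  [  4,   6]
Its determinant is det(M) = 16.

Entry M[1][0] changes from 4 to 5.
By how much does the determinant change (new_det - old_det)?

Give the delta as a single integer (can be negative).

Cofactor C_10 = -2
Entry delta = 5 - 4 = 1
Det delta = entry_delta * cofactor = 1 * -2 = -2

Answer: -2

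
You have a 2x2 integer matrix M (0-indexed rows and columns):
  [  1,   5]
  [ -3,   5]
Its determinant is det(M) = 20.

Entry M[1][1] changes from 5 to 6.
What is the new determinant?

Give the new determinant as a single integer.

Answer: 21

Derivation:
det is linear in row 1: changing M[1][1] by delta changes det by delta * cofactor(1,1).
Cofactor C_11 = (-1)^(1+1) * minor(1,1) = 1
Entry delta = 6 - 5 = 1
Det delta = 1 * 1 = 1
New det = 20 + 1 = 21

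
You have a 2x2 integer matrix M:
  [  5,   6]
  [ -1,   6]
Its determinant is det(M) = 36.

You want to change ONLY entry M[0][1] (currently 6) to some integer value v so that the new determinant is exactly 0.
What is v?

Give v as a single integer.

Answer: -30

Derivation:
det is linear in entry M[0][1]: det = old_det + (v - 6) * C_01
Cofactor C_01 = 1
Want det = 0: 36 + (v - 6) * 1 = 0
  (v - 6) = -36 / 1 = -36
  v = 6 + (-36) = -30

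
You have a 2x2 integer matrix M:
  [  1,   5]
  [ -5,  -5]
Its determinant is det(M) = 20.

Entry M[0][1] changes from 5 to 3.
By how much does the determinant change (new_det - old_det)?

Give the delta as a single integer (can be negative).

Answer: -10

Derivation:
Cofactor C_01 = 5
Entry delta = 3 - 5 = -2
Det delta = entry_delta * cofactor = -2 * 5 = -10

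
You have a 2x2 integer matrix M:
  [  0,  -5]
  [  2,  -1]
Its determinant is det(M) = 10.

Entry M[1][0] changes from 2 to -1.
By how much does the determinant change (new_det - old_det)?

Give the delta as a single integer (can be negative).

Answer: -15

Derivation:
Cofactor C_10 = 5
Entry delta = -1 - 2 = -3
Det delta = entry_delta * cofactor = -3 * 5 = -15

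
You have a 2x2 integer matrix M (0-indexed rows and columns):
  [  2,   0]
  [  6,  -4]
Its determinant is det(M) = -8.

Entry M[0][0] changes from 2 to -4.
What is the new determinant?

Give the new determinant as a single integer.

Answer: 16

Derivation:
det is linear in row 0: changing M[0][0] by delta changes det by delta * cofactor(0,0).
Cofactor C_00 = (-1)^(0+0) * minor(0,0) = -4
Entry delta = -4 - 2 = -6
Det delta = -6 * -4 = 24
New det = -8 + 24 = 16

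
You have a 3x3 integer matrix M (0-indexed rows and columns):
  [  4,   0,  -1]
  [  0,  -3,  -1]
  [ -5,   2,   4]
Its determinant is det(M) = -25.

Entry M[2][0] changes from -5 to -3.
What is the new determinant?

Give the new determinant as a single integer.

Answer: -31

Derivation:
det is linear in row 2: changing M[2][0] by delta changes det by delta * cofactor(2,0).
Cofactor C_20 = (-1)^(2+0) * minor(2,0) = -3
Entry delta = -3 - -5 = 2
Det delta = 2 * -3 = -6
New det = -25 + -6 = -31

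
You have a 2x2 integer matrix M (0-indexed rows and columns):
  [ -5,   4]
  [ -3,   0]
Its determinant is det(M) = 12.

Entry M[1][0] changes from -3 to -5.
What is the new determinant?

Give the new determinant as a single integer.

det is linear in row 1: changing M[1][0] by delta changes det by delta * cofactor(1,0).
Cofactor C_10 = (-1)^(1+0) * minor(1,0) = -4
Entry delta = -5 - -3 = -2
Det delta = -2 * -4 = 8
New det = 12 + 8 = 20

Answer: 20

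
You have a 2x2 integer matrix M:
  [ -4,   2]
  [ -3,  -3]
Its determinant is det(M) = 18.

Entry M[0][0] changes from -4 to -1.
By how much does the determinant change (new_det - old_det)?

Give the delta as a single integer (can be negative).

Cofactor C_00 = -3
Entry delta = -1 - -4 = 3
Det delta = entry_delta * cofactor = 3 * -3 = -9

Answer: -9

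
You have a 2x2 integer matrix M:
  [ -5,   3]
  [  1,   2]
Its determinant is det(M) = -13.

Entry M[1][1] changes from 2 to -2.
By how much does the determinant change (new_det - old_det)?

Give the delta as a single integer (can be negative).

Cofactor C_11 = -5
Entry delta = -2 - 2 = -4
Det delta = entry_delta * cofactor = -4 * -5 = 20

Answer: 20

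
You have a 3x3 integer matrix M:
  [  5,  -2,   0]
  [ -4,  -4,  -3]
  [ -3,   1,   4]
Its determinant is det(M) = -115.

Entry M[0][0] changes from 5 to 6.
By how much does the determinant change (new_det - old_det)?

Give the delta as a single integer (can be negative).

Cofactor C_00 = -13
Entry delta = 6 - 5 = 1
Det delta = entry_delta * cofactor = 1 * -13 = -13

Answer: -13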